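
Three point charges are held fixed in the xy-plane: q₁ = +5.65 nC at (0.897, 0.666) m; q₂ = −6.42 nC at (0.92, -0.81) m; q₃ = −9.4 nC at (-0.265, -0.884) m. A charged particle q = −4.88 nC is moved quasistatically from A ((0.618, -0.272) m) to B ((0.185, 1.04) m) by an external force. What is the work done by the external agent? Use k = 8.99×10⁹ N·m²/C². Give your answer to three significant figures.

For quasistatic motion the external work equals the change in potential energy: W_ext = qΔV = q(V_B − V_A).
At A: distances to the source charges are 0.979 m, 0.617 m, 1.07 m; V_A = Σ kqᵢ/rᵢ = -120 V.
At B: distances to the source charges are 0.804 m, 1.99 m, 1.98 m; V_B = Σ kqᵢ/rᵢ = -8.60 V.
ΔV = V_B − V_A = 112 V.
W_ext = qΔV = (-4.88×10⁻⁹ C)(112 V) = -5.45×10⁻⁷ J.

-5.45×10⁻⁷ J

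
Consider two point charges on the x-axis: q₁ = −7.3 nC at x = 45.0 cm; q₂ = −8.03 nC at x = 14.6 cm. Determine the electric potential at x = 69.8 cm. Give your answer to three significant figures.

-395 V

Electric potential is a scalar, so the contributions from each charge add algebraically: V = Σ kqᵢ/rᵢ.
Distances from the field point to each charge: r₁ = 0.248 m, r₂ = 0.552 m.
V = k[(-7.30×10⁻⁹)/(0.248) + (-8.03×10⁻⁹)/(0.552)] = -395 V.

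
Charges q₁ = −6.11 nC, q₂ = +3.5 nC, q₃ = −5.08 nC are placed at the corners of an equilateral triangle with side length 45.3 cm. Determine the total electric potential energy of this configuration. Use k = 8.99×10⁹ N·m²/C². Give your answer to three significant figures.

-1.61×10⁻⁷ J

The work to assemble the configuration equals its total potential energy, U = Σ kqᵢqⱼ/rᵢⱼ over all pairs.
All three pair separations equal the side length, 0.453 m.
U = (-4.24×10⁻⁷) + (6.16×10⁻⁷) + (-3.53×10⁻⁷) = -1.61×10⁻⁷ J.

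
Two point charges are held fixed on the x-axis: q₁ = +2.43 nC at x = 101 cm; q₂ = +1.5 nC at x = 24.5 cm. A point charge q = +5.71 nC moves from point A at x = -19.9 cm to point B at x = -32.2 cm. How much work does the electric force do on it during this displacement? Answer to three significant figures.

The work done by the electric force is W_field = −ΔU = −q(V_B − V_A) = q(V_A − V_B).
At A: distances to the source charges are 1.21 m, 0.444 m; V_A = Σ kqᵢ/rᵢ = 48.4 V.
At B: distances to the source charges are 1.33 m, 0.567 m; V_B = Σ kqᵢ/rᵢ = 40.2 V.
ΔV = V_B − V_A = -8.26 V.
W_field = −qΔV = −(5.71×10⁻⁹ C)(-8.26 V) = 4.71×10⁻⁸ J.

4.71×10⁻⁸ J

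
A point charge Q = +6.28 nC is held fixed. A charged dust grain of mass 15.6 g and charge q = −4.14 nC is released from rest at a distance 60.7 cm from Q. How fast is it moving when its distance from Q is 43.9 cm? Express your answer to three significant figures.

4.35×10⁻³ m/s

Only the electrostatic force acts, so mechanical energy is conserved: ½mv² = U₁ − U₂ = kQq(1/r₁ − 1/r₂).
U₁ − U₂ = (8.99×10⁹ N·m²/C²)(6.28×10⁻⁹ C)(-4.14×10⁻⁹ C)(1/0.607 − 1/0.439) = 1.47×10⁻⁷ J.
v = √(2·1.47×10⁻⁷/0.0156) = 4.35×10⁻³ m/s.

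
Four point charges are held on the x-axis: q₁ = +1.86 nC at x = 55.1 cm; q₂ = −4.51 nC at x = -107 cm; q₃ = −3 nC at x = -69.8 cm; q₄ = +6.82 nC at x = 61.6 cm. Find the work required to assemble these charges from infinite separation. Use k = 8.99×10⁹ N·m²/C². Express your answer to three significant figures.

1.69×10⁻⁶ J

The assembly work is the sum of pairwise potential energies, U = Σ_{i<j} kqᵢqⱼ/rᵢⱼ.
Pair separations: r₁₂ = 1.62 m, r₁₃ = 1.25 m, r₁₄ = 0.0650 m, r₂₃ = 0.372 m, r₂₄ = 1.69 m, r₃₄ = 1.31 m.
Summing all 6 pair terms gives U = 1.69×10⁻⁶ J.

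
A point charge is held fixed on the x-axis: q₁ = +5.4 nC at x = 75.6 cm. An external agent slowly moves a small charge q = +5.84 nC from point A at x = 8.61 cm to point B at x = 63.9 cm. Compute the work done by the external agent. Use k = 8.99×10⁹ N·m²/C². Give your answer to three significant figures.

2.00×10⁻⁶ J

For quasistatic motion the external work equals the change in potential energy: W_ext = qΔV = q(V_B − V_A).
At A: distance to the source charge is 0.670 m; V_A = kq₁/r = 72.5 V.
At B: distance to the source charge is 0.117 m; V_B = kq₁/r = 415 V.
ΔV = V_B − V_A = 342 V.
W_ext = qΔV = (5.84×10⁻⁹ C)(342 V) = 2.00×10⁻⁶ J.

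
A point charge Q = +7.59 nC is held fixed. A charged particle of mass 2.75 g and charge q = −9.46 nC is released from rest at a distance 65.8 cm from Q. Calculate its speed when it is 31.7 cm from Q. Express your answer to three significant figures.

0.0277 m/s

Only the electrostatic force acts, so mechanical energy is conserved: ½mv² = U₁ − U₂ = kQq(1/r₁ − 1/r₂).
U₁ − U₂ = (8.99×10⁹ N·m²/C²)(7.59×10⁻⁹ C)(-9.46×10⁻⁹ C)(1/0.658 − 1/0.317) = 1.06×10⁻⁶ J.
v = √(2·1.06×10⁻⁶/2.75×10⁻³) = 0.0277 m/s.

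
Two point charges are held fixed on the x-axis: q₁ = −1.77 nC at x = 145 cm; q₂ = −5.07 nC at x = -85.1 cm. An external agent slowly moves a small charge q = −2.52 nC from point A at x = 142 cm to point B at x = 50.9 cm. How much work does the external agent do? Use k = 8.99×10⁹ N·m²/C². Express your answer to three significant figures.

-1.26×10⁻⁶ J

For quasistatic motion the external work equals the change in potential energy: W_ext = qΔV = q(V_B − V_A).
At A: distances to the source charges are 0.0300 m, 2.27 m; V_A = Σ kqᵢ/rᵢ = -550 V.
At B: distances to the source charges are 0.941 m, 1.36 m; V_B = Σ kqᵢ/rᵢ = -50.4 V.
ΔV = V_B − V_A = 500 V.
W_ext = qΔV = (-2.52×10⁻⁹ C)(500 V) = -1.26×10⁻⁶ J.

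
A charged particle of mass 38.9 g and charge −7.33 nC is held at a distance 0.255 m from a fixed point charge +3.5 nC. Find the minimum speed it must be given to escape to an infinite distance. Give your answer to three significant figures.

To just escape, total mechanical energy must reach zero at infinity: ½mv²_min + U = 0, so ½mv²_min = −U = |kQq|/r.
|U| = |kQq|/r = (8.99×10⁹ N·m²/C²)(3.50×10⁻⁹)(7.33×10⁻⁹)/(0.255) = 9.04×10⁻⁷ J.
v_min = √(2|U|/m) = √(2·9.04×10⁻⁷/0.0389) = 6.82×10⁻³ m/s.

6.82×10⁻³ m/s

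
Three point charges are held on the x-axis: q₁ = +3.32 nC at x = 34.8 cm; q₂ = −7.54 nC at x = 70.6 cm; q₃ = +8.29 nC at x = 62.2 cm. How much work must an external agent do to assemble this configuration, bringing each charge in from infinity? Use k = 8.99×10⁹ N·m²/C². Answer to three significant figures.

The work to assemble the configuration equals its total potential energy, U = Σ kqᵢqⱼ/rᵢⱼ over all pairs.
Pair separations: r₁₂ = 0.358 m, r₁₃ = 0.274 m, r₂₃ = 0.0840 m.
U = (-6.29×10⁻⁷) + (9.03×10⁻⁷) + (-6.69×10⁻⁶) = -6.42×10⁻⁶ J.

-6.42×10⁻⁶ J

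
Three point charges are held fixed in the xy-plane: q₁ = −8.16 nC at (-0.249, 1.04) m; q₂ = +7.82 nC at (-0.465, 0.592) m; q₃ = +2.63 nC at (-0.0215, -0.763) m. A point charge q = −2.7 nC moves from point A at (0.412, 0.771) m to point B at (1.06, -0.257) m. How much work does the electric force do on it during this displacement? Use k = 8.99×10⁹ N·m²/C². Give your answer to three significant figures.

8.02×10⁻⁸ J

The work done by the electric force is W_field = −ΔU = −q(V_B − V_A) = q(V_A − V_B).
At A: distances to the source charges are 0.714 m, 0.895 m, 1.59 m; V_A = Σ kqᵢ/rᵢ = -9.42 V.
At B: distances to the source charges are 1.84 m, 1.75 m, 1.19 m; V_B = Σ kqᵢ/rᵢ = 20.3 V.
ΔV = V_B − V_A = 29.7 V.
W_field = −qΔV = −(-2.70×10⁻⁹ C)(29.7 V) = 8.02×10⁻⁸ J.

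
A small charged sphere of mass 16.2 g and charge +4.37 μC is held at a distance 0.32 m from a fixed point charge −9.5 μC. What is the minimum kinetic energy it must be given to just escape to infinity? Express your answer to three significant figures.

1.17 J

To just escape, total mechanical energy must reach zero at infinity: ½mv²_min + U = 0, so ½mv²_min = −U = |kQq|/r.
|U| = |kQq|/r = (8.99×10⁹ N·m²/C²)(9.50×10⁻⁶)(4.37×10⁻⁶)/(0.320) = 1.17 J.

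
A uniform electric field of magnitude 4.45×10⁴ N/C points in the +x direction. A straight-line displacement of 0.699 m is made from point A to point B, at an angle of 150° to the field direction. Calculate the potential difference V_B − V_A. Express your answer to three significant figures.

2.69×10⁴ V

Only the component of displacement along E changes the potential: ΔV = −E·d·cosθ.
ΔV = −(4.45×10⁴ V/m)(0.699 m)cos150° = 2.69×10⁴ V.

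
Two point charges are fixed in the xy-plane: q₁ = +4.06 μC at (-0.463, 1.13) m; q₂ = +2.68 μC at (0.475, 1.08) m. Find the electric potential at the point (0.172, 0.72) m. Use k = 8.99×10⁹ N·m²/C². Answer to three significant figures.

Electric potential is a scalar, so the contributions from each charge add algebraically: V = Σ kqᵢ/rᵢ.
Distances from the field point to each charge: r₁ = 0.756 m, r₂ = 0.471 m.
V = k[(4.06×10⁻⁶)/(0.756) + (2.68×10⁻⁶)/(0.471)] = 9.95×10⁴ V.

9.95×10⁴ V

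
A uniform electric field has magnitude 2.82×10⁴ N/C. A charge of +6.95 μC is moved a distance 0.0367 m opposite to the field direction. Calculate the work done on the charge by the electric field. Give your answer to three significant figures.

The potential change for a displacement 0.0367 m opposite to the field direction is ΔV = +Ed = 1030 V.
W_field = −qΔV = -7.19×10⁻³ J.

-7.19×10⁻³ J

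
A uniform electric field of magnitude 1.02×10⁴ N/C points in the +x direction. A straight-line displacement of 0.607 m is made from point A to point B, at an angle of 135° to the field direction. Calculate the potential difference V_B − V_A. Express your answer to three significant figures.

4380 V

Only the component of displacement along E changes the potential: ΔV = −E·d·cosθ.
ΔV = −(1.02×10⁴ V/m)(0.607 m)cos135° = 4380 V.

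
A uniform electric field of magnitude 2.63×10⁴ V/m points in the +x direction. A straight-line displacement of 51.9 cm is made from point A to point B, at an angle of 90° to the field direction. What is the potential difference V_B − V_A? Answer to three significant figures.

0 V

Only the component of displacement along E changes the potential: ΔV = −E·d·cosθ.
ΔV = −(2.63×10⁴ V/m)(0.519 m)cos90° = 0 V.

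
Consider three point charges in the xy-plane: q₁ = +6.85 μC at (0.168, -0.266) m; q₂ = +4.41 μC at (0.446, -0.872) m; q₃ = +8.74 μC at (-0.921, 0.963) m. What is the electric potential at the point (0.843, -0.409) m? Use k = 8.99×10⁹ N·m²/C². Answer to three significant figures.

1.89×10⁵ V

Electric potential is a scalar, so the contributions from each charge add algebraically: V = Σ kqᵢ/rᵢ.
Distances from the field point to each charge: r₁ = 0.690 m, r₂ = 0.610 m, r₃ = 2.23 m.
V = k[(6.85×10⁻⁶)/(0.690) + (4.41×10⁻⁶)/(0.610) + (8.74×10⁻⁶)/(2.23)] = 1.89×10⁵ V.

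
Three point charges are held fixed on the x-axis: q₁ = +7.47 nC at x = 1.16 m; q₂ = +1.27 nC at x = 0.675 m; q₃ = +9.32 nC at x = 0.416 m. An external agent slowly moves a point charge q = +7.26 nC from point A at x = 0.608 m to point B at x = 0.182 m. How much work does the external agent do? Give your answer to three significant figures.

-2.02×10⁻⁶ J

For quasistatic motion the external work equals the change in potential energy: W_ext = qΔV = q(V_B − V_A).
At A: distances to the source charges are 0.552 m, 0.0670 m, 0.192 m; V_A = Σ kqᵢ/rᵢ = 728 V.
At B: distances to the source charges are 0.978 m, 0.493 m, 0.234 m; V_B = Σ kqᵢ/rᵢ = 450 V.
ΔV = V_B − V_A = -279 V.
W_ext = qΔV = (7.26×10⁻⁹ C)(-279 V) = -2.02×10⁻⁶ J.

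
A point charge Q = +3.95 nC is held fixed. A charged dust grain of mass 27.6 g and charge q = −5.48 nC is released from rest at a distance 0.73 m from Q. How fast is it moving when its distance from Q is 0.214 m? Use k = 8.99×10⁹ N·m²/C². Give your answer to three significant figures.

Only the electrostatic force acts, so mechanical energy is conserved: ½mv² = U₁ − U₂ = kQq(1/r₁ − 1/r₂).
U₁ − U₂ = (8.99×10⁹ N·m²/C²)(3.95×10⁻⁹ C)(-5.48×10⁻⁹ C)(1/0.730 − 1/0.214) = 6.43×10⁻⁷ J.
v = √(2·6.43×10⁻⁷/0.0276) = 6.82×10⁻³ m/s.

6.82×10⁻³ m/s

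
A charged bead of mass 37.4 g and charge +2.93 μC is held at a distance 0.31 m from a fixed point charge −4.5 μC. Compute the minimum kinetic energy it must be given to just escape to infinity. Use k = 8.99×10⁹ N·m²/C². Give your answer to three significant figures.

To just escape, total mechanical energy must reach zero at infinity: ½mv²_min + U = 0, so ½mv²_min = −U = |kQq|/r.
|U| = |kQq|/r = (8.99×10⁹ N·m²/C²)(4.50×10⁻⁶)(2.93×10⁻⁶)/(0.310) = 0.382 J.

0.382 J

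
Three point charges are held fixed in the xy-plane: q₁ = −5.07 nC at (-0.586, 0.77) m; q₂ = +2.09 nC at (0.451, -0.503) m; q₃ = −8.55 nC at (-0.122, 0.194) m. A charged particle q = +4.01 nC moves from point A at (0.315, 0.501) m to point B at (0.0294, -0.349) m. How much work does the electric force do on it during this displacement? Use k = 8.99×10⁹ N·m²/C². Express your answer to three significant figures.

The work done by the electric force is W_field = −ΔU = −q(V_B − V_A) = q(V_A − V_B).
At A: distances to the source charges are 0.940 m, 1.01 m, 0.534 m; V_A = Σ kqᵢ/rᵢ = -174 V.
At B: distances to the source charges are 1.28 m, 0.449 m, 0.564 m; V_B = Σ kqᵢ/rᵢ = -130 V.
ΔV = V_B − V_A = 43.7 V.
W_field = −qΔV = −(4.01×10⁻⁹ C)(43.7 V) = -1.75×10⁻⁷ J.

-1.75×10⁻⁷ J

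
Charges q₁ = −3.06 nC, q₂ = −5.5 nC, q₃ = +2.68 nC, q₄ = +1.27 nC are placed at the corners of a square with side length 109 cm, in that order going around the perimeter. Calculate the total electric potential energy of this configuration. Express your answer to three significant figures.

The assembly work is the sum of pairwise potential energies, U = Σ_{i<j} kqᵢqⱼ/rᵢⱼ.
The four side pairs have separation 1.09 m and the two diagonal pairs 1.54 m.
Summing all 6 pair terms gives U = -7.53×10⁻⁸ J.

-7.53×10⁻⁸ J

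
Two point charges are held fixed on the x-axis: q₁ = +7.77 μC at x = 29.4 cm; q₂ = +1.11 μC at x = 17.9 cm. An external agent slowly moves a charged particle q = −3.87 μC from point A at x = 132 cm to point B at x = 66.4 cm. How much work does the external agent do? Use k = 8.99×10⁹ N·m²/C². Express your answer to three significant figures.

-0.513 J

For quasistatic motion the external work equals the change in potential energy: W_ext = qΔV = q(V_B − V_A).
At A: distances to the source charges are 1.03 m, 1.14 m; V_A = Σ kqᵢ/rᵢ = 7.68×10⁴ V.
At B: distances to the source charges are 0.370 m, 0.485 m; V_B = Σ kqᵢ/rᵢ = 2.09×10⁵ V.
ΔV = V_B − V_A = 1.33×10⁵ V.
W_ext = qΔV = (-3.87×10⁻⁶ C)(1.33×10⁵ V) = -0.513 J.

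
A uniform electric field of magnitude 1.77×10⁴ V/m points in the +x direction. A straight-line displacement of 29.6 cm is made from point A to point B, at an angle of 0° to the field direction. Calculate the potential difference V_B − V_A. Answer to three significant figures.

Only the component of displacement along E changes the potential: ΔV = −E·d·cosθ.
ΔV = −(1.77×10⁴ V/m)(0.296 m)cos0° = -5240 V.

-5240 V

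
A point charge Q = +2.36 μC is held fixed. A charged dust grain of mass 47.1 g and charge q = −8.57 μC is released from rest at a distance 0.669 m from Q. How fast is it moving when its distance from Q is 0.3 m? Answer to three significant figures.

Only the electrostatic force acts, so mechanical energy is conserved: ½mv² = U₁ − U₂ = kQq(1/r₁ − 1/r₂).
U₁ − U₂ = (8.99×10⁹ N·m²/C²)(2.36×10⁻⁶ C)(-8.57×10⁻⁶ C)(1/0.669 − 1/0.300) = 0.334 J.
v = √(2·0.334/0.0471) = 3.77 m/s.

3.77 m/s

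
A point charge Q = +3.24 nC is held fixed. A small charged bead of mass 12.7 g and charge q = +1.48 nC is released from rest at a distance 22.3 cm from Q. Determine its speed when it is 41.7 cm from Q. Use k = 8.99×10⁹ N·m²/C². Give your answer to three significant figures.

Only the electrostatic force acts, so mechanical energy is conserved: ½mv² = U₁ − U₂ = kQq(1/r₁ − 1/r₂).
U₁ − U₂ = (8.99×10⁹ N·m²/C²)(3.24×10⁻⁹ C)(1.48×10⁻⁹ C)(1/0.223 − 1/0.417) = 8.99×10⁻⁸ J.
v = √(2·8.99×10⁻⁸/0.0127) = 3.76×10⁻³ m/s.

3.76×10⁻³ m/s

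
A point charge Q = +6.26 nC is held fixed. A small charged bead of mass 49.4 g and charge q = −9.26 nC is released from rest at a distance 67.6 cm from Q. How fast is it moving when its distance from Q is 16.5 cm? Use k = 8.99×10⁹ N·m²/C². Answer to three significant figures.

Only the electrostatic force acts, so mechanical energy is conserved: ½mv² = U₁ − U₂ = kQq(1/r₁ − 1/r₂).
U₁ − U₂ = (8.99×10⁹ N·m²/C²)(6.26×10⁻⁹ C)(-9.26×10⁻⁹ C)(1/0.676 − 1/0.165) = 2.39×10⁻⁶ J.
v = √(2·2.39×10⁻⁶/0.0494) = 9.83×10⁻³ m/s.

9.83×10⁻³ m/s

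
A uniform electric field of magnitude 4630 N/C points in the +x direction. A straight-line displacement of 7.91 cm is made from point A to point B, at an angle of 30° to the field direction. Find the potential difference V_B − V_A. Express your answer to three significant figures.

Only the component of displacement along E changes the potential: ΔV = −E·d·cosθ.
ΔV = −(4630 V/m)(0.0791 m)cos30° = -317 V.

-317 V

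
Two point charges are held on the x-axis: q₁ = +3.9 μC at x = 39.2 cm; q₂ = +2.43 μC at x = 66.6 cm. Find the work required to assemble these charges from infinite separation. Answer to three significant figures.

The assembly work is the sum of pairwise potential energies, U = Σ_{i<j} kqᵢqⱼ/rᵢⱼ.
Pair separations: r₁₂ = 0.274 m.
U = (0.311) = 0.311 J.

0.311 J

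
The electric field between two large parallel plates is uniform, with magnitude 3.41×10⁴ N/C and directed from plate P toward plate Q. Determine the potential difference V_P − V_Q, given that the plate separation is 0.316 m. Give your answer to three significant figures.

In a uniform field, potential decreases in the direction of E: ΔV = −E·d for a displacement d parallel to E.
Going from Q to P is a displacement of 0.316 m opposite to the field, so V_P − V_Q = +Ed = 1.08×10⁴ V.

1.08×10⁴ V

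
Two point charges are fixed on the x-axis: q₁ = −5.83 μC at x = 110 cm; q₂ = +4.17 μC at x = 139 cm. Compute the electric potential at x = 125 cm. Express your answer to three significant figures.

-8.16×10⁴ V

Electric potential is a scalar, so the contributions from each charge add algebraically: V = Σ kqᵢ/rᵢ.
Distances from the field point to each charge: r₁ = 0.150 m, r₂ = 0.140 m.
V = k[(-5.83×10⁻⁶)/(0.150) + (4.17×10⁻⁶)/(0.140)] = -8.16×10⁴ V.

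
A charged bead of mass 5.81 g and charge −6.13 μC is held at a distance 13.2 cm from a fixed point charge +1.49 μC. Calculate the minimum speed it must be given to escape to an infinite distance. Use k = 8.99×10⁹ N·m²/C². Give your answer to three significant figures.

14.6 m/s

To just escape, total mechanical energy must reach zero at infinity: ½mv²_min + U = 0, so ½mv²_min = −U = |kQq|/r.
|U| = |kQq|/r = (8.99×10⁹ N·m²/C²)(1.49×10⁻⁶)(6.13×10⁻⁶)/(0.132) = 0.622 J.
v_min = √(2|U|/m) = √(2·0.622/5.81×10⁻³) = 14.6 m/s.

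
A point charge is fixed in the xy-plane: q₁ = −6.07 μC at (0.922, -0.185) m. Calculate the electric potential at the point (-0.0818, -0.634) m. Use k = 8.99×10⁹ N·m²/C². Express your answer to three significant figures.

Electric potential is a scalar, so the contributions from each charge add algebraically: V = Σ kqᵢ/rᵢ.
Distances from the field point to each charge: r₁ = 1.10 m.
V = k[(-6.07×10⁻⁶)/(1.10)] = -4.96×10⁴ V.

-4.96×10⁴ V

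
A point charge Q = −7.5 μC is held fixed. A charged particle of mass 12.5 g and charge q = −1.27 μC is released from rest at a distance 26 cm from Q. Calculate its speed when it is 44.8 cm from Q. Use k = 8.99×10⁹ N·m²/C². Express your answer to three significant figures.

4.70 m/s

Only the electrostatic force acts, so mechanical energy is conserved: ½mv² = U₁ − U₂ = kQq(1/r₁ − 1/r₂).
U₁ − U₂ = (8.99×10⁹ N·m²/C²)(-7.50×10⁻⁶ C)(-1.27×10⁻⁶ C)(1/0.260 − 1/0.448) = 0.138 J.
v = √(2·0.138/0.0125) = 4.70 m/s.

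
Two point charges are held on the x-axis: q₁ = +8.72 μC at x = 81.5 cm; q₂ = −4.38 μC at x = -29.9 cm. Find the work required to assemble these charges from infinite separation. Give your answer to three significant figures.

The assembly work is the sum of pairwise potential energies, U = Σ_{i<j} kqᵢqⱼ/rᵢⱼ.
Pair separations: r₁₂ = 1.11 m.
U = (-0.308) = -0.308 J.

-0.308 J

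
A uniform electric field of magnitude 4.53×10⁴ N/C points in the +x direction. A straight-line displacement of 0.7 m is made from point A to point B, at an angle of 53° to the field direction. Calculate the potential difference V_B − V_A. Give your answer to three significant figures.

Only the component of displacement along E changes the potential: ΔV = −E·d·cosθ.
ΔV = −(4.53×10⁴ V/m)(0.700 m)cos53° = -1.91×10⁴ V.

-1.91×10⁴ V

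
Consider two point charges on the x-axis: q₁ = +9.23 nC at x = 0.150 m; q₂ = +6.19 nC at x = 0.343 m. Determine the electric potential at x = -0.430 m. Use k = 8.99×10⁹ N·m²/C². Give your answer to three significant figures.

215 V

The total potential is the scalar sum of each charge's contribution, V = Σ kqᵢ/rᵢ.
Distances from the field point to each charge: r₁ = 0.580 m, r₂ = 0.773 m.
V = k[(9.23×10⁻⁹)/(0.580) + (6.19×10⁻⁹)/(0.773)] = 215 V.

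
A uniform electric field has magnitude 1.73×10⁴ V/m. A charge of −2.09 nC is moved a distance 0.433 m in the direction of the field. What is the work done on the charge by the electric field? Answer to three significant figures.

-1.57×10⁻⁵ J

The potential change for a displacement 0.433 m in the direction of the field is ΔV = −Ed = -7490 V.
W_field = −qΔV = -1.57×10⁻⁵ J.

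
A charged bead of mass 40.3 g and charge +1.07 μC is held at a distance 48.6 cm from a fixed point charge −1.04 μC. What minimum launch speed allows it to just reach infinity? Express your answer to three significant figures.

1.01 m/s

To just escape, total mechanical energy must reach zero at infinity: ½mv²_min + U = 0, so ½mv²_min = −U = |kQq|/r.
|U| = |kQq|/r = (8.99×10⁹ N·m²/C²)(1.04×10⁻⁶)(1.07×10⁻⁶)/(0.486) = 0.0206 J.
v_min = √(2|U|/m) = √(2·0.0206/0.0403) = 1.01 m/s.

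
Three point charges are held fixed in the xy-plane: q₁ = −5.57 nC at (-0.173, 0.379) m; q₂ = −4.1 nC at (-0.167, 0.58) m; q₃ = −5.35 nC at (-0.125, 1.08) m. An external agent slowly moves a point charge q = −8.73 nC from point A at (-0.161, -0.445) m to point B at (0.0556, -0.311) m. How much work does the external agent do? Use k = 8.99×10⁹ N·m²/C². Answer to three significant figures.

For quasistatic motion the external work equals the change in potential energy: W_ext = qΔV = q(V_B − V_A).
At A: distances to the source charges are 0.824 m, 1.03 m, 1.53 m; V_A = Σ kqᵢ/rᵢ = -128 V.
At B: distances to the source charges are 0.727 m, 0.918 m, 1.40 m; V_B = Σ kqᵢ/rᵢ = -143 V.
ΔV = V_B − V_A = -15.1 V.
W_ext = qΔV = (-8.73×10⁻⁹ C)(-15.1 V) = 1.31×10⁻⁷ J.

1.31×10⁻⁷ J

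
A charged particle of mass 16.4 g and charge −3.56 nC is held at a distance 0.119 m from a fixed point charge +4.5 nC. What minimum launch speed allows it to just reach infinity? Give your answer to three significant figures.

To just escape, total mechanical energy must reach zero at infinity: ½mv²_min + U = 0, so ½mv²_min = −U = |kQq|/r.
|U| = |kQq|/r = (8.99×10⁹ N·m²/C²)(4.50×10⁻⁹)(3.56×10⁻⁹)/(0.119) = 1.21×10⁻⁶ J.
v_min = √(2|U|/m) = √(2·1.21×10⁻⁶/0.0164) = 0.0121 m/s.

0.0121 m/s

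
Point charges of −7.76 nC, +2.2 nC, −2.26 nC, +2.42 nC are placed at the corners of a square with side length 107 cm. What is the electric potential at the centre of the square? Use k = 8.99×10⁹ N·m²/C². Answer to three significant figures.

-64.2 V

Electric potential is a scalar, so the contributions from each charge add algebraically: V = Σ kqᵢ/rᵢ.
The distance from each corner to the centre is a√2/2 = 0.757 m.
V = k[(-7.76×10⁻⁹)/(0.757) + (2.20×10⁻⁹)/(0.757) + (-2.26×10⁻⁹)/(0.757) + (2.42×10⁻⁹)/(0.757)] = -64.2 V.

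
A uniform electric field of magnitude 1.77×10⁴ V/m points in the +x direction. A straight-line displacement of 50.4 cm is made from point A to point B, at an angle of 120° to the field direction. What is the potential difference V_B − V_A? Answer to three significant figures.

4460 V

Only the component of displacement along E changes the potential: ΔV = −E·d·cosθ.
ΔV = −(1.77×10⁴ V/m)(0.504 m)cos120° = 4460 V.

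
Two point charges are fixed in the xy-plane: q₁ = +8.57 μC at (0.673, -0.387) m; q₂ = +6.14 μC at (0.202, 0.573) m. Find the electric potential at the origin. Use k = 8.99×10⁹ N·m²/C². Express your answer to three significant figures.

1.90×10⁵ V

Electric potential is a scalar, so the contributions from each charge add algebraically: V = Σ kqᵢ/rᵢ.
Distances from the field point to each charge: r₁ = 0.776 m, r₂ = 0.608 m.
V = k[(8.57×10⁻⁶)/(0.776) + (6.14×10⁻⁶)/(0.608)] = 1.90×10⁵ V.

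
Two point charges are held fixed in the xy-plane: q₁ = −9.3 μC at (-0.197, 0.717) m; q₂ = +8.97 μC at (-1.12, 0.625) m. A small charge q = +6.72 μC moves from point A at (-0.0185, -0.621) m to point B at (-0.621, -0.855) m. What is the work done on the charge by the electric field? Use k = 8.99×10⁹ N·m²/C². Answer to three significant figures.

The work done by the electric force is W_field = −ΔU = −q(V_B − V_A) = q(V_A − V_B).
At A: distances to the source charges are 1.35 m, 1.66 m; V_A = Σ kqᵢ/rᵢ = -1.34×10⁴ V.
At B: distances to the source charges are 1.63 m, 1.56 m; V_B = Σ kqᵢ/rᵢ = 281 V.
ΔV = V_B − V_A = 1.37×10⁴ V.
W_field = −qΔV = −(6.72×10⁻⁶ C)(1.37×10⁴ V) = -0.0923 J.

-0.0923 J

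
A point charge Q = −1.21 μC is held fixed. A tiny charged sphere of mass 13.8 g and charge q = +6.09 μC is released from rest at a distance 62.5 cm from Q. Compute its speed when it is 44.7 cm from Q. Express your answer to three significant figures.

Only the electrostatic force acts, so mechanical energy is conserved: ½mv² = U₁ − U₂ = kQq(1/r₁ − 1/r₂).
U₁ − U₂ = (8.99×10⁹ N·m²/C²)(-1.21×10⁻⁶ C)(6.09×10⁻⁶ C)(1/0.625 − 1/0.447) = 0.0422 J.
v = √(2·0.0422/0.0138) = 2.47 m/s.

2.47 m/s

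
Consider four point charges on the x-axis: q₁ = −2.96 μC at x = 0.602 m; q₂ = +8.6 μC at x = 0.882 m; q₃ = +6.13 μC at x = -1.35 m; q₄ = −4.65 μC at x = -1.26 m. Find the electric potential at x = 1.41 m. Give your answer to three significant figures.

The total potential is the scalar sum of each charge's contribution, V = Σ kqᵢ/rᵢ.
Distances from the field point to each charge: r₁ = 0.808 m, r₂ = 0.528 m, r₃ = 2.76 m, r₄ = 2.67 m.
V = k[(-2.96×10⁻⁶)/(0.808) + (8.60×10⁻⁶)/(0.528) + (6.13×10⁻⁶)/(2.76) + (-4.65×10⁻⁶)/(2.67)] = 1.18×10⁵ V.

1.18×10⁵ V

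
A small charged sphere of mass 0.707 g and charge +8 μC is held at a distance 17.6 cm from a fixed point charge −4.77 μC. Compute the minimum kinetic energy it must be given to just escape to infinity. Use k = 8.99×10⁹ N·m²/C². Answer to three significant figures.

1.95 J

To just escape, total mechanical energy must reach zero at infinity: ½mv²_min + U = 0, so ½mv²_min = −U = |kQq|/r.
|U| = |kQq|/r = (8.99×10⁹ N·m²/C²)(4.77×10⁻⁶)(8.00×10⁻⁶)/(0.176) = 1.95 J.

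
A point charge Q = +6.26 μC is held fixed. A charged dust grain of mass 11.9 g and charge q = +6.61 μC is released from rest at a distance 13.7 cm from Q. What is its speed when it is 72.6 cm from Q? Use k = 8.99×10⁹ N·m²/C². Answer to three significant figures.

19.2 m/s

Only the electrostatic force acts, so mechanical energy is conserved: ½mv² = U₁ − U₂ = kQq(1/r₁ − 1/r₂).
U₁ − U₂ = (8.99×10⁹ N·m²/C²)(6.26×10⁻⁶ C)(6.61×10⁻⁶ C)(1/0.137 − 1/0.726) = 2.20 J.
v = √(2·2.20/0.0119) = 19.2 m/s.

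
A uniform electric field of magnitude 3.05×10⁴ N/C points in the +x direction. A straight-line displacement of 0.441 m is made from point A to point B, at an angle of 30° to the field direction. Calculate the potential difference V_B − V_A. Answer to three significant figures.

-1.16×10⁴ V

Only the component of displacement along E changes the potential: ΔV = −E·d·cosθ.
ΔV = −(3.05×10⁴ V/m)(0.441 m)cos30° = -1.16×10⁴ V.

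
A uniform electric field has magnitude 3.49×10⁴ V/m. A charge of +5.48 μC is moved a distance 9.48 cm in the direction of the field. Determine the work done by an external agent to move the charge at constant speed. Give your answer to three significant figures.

-0.0181 J

The potential change for a displacement 9.48 cm in the direction of the field is ΔV = −Ed = -3310 V.
W_ext = qΔV = -0.0181 J.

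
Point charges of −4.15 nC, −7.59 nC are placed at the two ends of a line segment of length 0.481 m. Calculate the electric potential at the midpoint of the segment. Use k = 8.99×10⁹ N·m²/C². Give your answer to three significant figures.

Electric potential is a scalar, so the contributions from each charge add algebraically: V = Σ kqᵢ/rᵢ.
Each charge is 0.240 m from the midpoint.
V = k[(-4.15×10⁻⁹)/(0.240) + (-7.59×10⁻⁹)/(0.240)] = -439 V.

-439 V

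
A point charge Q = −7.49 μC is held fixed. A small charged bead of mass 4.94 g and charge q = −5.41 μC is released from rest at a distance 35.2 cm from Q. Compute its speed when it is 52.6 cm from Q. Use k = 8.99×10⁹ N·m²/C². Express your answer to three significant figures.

11.8 m/s

Only the electrostatic force acts, so mechanical energy is conserved: ½mv² = U₁ − U₂ = kQq(1/r₁ − 1/r₂).
U₁ − U₂ = (8.99×10⁹ N·m²/C²)(-7.49×10⁻⁶ C)(-5.41×10⁻⁶ C)(1/0.352 − 1/0.526) = 0.342 J.
v = √(2·0.342/4.94×10⁻³) = 11.8 m/s.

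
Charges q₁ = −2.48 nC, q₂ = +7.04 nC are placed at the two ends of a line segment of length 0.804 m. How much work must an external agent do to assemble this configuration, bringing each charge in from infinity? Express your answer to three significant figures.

The assembly work is the sum of pairwise potential energies, U = Σ_{i<j} kqᵢqⱼ/rᵢⱼ.
The separation is r = 0.804 m.
U = (-1.95×10⁻⁷) = -1.95×10⁻⁷ J.

-1.95×10⁻⁷ J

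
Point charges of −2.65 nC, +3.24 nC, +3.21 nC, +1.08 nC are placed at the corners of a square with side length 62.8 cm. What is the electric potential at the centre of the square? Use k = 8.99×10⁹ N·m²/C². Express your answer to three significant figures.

98.8 V

The total potential is the scalar sum of each charge's contribution, V = Σ kqᵢ/rᵢ.
The distance from each corner to the centre is a√2/2 = 0.444 m.
V = k[(-2.65×10⁻⁹)/(0.444) + (3.24×10⁻⁹)/(0.444) + (3.21×10⁻⁹)/(0.444) + (1.08×10⁻⁹)/(0.444)] = 98.8 V.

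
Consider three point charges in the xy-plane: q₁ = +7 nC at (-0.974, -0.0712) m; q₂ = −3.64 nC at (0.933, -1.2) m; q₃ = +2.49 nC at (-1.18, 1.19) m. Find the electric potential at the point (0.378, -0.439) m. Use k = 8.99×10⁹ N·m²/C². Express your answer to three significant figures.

20.1 V

The total potential is the scalar sum of each charge's contribution, V = Σ kqᵢ/rᵢ.
Distances from the field point to each charge: r₁ = 1.40 m, r₂ = 0.942 m, r₃ = 2.25 m.
V = k[(7.00×10⁻⁹)/(1.40) + (-3.64×10⁻⁹)/(0.942) + (2.49×10⁻⁹)/(2.25)] = 20.1 V.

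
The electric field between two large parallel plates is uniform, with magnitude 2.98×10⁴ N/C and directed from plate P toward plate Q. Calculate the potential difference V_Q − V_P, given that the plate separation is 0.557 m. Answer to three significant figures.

In a uniform field, potential decreases in the direction of E: ΔV = −E·d for a displacement d parallel to E.
Going from P to Q is a displacement of 0.557 m along the field, so V_Q − V_P = −Ed = -1.66×10⁴ V.

-1.66×10⁴ V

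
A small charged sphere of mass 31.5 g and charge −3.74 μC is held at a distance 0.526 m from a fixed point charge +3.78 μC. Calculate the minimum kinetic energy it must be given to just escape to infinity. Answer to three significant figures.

To just escape, total mechanical energy must reach zero at infinity: ½mv²_min + U = 0, so ½mv²_min = −U = |kQq|/r.
|U| = |kQq|/r = (8.99×10⁹ N·m²/C²)(3.78×10⁻⁶)(3.74×10⁻⁶)/(0.526) = 0.242 J.

0.242 J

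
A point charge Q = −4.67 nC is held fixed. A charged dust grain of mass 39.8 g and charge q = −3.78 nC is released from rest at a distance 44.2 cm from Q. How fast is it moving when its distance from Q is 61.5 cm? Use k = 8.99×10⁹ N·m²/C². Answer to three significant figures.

2.25×10⁻³ m/s

Only the electrostatic force acts, so mechanical energy is conserved: ½mv² = U₁ − U₂ = kQq(1/r₁ − 1/r₂).
U₁ − U₂ = (8.99×10⁹ N·m²/C²)(-4.67×10⁻⁹ C)(-3.78×10⁻⁹ C)(1/0.442 − 1/0.615) = 1.01×10⁻⁷ J.
v = √(2·1.01×10⁻⁷/0.0398) = 2.25×10⁻³ m/s.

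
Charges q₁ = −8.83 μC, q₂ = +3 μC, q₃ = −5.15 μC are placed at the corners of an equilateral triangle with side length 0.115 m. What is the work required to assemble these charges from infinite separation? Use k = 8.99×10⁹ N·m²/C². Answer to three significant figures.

The work to assemble the configuration equals its total potential energy, U = Σ kqᵢqⱼ/rᵢⱼ over all pairs.
All three pair separations equal the side length, 0.115 m.
U = (-2.07) + (3.55) + (-1.21) = 0.276 J.

0.276 J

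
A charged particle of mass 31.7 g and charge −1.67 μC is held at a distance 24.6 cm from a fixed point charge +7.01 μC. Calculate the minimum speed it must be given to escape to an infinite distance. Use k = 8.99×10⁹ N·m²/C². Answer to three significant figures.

To just escape, total mechanical energy must reach zero at infinity: ½mv²_min + U = 0, so ½mv²_min = −U = |kQq|/r.
|U| = |kQq|/r = (8.99×10⁹ N·m²/C²)(7.01×10⁻⁶)(1.67×10⁻⁶)/(0.246) = 0.428 J.
v_min = √(2|U|/m) = √(2·0.428/0.0317) = 5.20 m/s.

5.20 m/s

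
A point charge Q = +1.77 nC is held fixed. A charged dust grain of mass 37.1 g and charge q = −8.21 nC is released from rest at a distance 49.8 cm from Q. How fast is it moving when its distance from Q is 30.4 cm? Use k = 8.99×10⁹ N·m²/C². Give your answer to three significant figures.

Only the electrostatic force acts, so mechanical energy is conserved: ½mv² = U₁ − U₂ = kQq(1/r₁ − 1/r₂).
U₁ − U₂ = (8.99×10⁹ N·m²/C²)(1.77×10⁻⁹ C)(-8.21×10⁻⁹ C)(1/0.498 − 1/0.304) = 1.67×10⁻⁷ J.
v = √(2·1.67×10⁻⁷/0.0371) = 3.00×10⁻³ m/s.

3.00×10⁻³ m/s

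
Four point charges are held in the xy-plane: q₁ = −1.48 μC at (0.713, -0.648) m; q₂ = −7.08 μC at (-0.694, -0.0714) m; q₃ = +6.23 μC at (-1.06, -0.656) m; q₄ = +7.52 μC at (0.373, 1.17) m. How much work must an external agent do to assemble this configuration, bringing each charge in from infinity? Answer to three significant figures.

The work to assemble the configuration equals its total potential energy, U = Σ kqᵢqⱼ/rᵢⱼ over all pairs.
Pair separations: r₁₂ = 1.52 m, r₁₃ = 1.77 m, r₁₄ = 1.85 m, r₂₃ = 0.690 m, r₂₄ = 1.64 m, r₃₄ = 2.32 m.
Summing all 6 pair terms gives U = -0.725 J.

-0.725 J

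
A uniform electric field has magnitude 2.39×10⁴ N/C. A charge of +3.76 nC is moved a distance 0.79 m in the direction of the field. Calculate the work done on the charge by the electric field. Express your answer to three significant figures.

7.10×10⁻⁵ J

The potential change for a displacement 0.79 m in the direction of the field is ΔV = −Ed = -1.89×10⁴ V.
W_field = −qΔV = 7.10×10⁻⁵ J.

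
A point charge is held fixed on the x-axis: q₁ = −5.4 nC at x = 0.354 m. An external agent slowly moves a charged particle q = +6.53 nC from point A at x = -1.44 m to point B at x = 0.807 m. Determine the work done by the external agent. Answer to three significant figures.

For quasistatic motion the external work equals the change in potential energy: W_ext = qΔV = q(V_B − V_A).
At A: distance to the source charge is 1.79 m; V_A = kq₁/r = -27.1 V.
At B: distance to the source charge is 0.453 m; V_B = kq₁/r = -107 V.
ΔV = V_B − V_A = -80.1 V.
W_ext = qΔV = (6.53×10⁻⁹ C)(-80.1 V) = -5.23×10⁻⁷ J.

-5.23×10⁻⁷ J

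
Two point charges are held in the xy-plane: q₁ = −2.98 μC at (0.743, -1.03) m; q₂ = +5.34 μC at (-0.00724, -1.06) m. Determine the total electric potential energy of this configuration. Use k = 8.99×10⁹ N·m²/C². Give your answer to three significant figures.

The work to assemble the configuration equals its total potential energy, U = Σ kqᵢqⱼ/rᵢⱼ over all pairs.
Pair separations: r₁₂ = 0.751 m.
U = (-0.191) = -0.191 J.

-0.191 J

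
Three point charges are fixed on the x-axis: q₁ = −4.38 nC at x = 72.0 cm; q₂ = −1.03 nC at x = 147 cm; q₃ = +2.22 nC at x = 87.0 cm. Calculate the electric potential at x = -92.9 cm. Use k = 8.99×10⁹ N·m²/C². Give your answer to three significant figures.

Electric potential is a scalar, so the contributions from each charge add algebraically: V = Σ kqᵢ/rᵢ.
Distances from the field point to each charge: r₁ = 1.65 m, r₂ = 2.40 m, r₃ = 1.80 m.
V = k[(-4.38×10⁻⁹)/(1.65) + (-1.03×10⁻⁹)/(2.40) + (2.22×10⁻⁹)/(1.80)] = -16.6 V.

-16.6 V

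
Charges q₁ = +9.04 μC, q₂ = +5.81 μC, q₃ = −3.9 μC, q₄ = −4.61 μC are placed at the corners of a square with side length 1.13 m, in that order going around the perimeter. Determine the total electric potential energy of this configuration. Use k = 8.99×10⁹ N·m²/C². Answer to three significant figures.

-0.300 J

The work to assemble the configuration equals its total potential energy, U = Σ kqᵢqⱼ/rᵢⱼ over all pairs.
The four side pairs have separation 1.13 m and the two diagonal pairs 1.60 m.
Summing all 6 pair terms gives U = -0.300 J.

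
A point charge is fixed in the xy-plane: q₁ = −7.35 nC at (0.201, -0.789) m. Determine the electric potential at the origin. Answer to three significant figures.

-81.2 V

Electric potential is a scalar, so the contributions from each charge add algebraically: V = Σ kqᵢ/rᵢ.
Distances from the field point to each charge: r₁ = 0.814 m.
V = k[(-7.35×10⁻⁹)/(0.814)] = -81.2 V.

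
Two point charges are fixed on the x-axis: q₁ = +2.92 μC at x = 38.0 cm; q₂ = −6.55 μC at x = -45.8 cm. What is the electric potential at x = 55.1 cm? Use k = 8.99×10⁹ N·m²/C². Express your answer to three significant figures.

Electric potential is a scalar, so the contributions from each charge add algebraically: V = Σ kqᵢ/rᵢ.
Distances from the field point to each charge: r₁ = 0.171 m, r₂ = 1.01 m.
V = k[(2.92×10⁻⁶)/(0.171) + (-6.55×10⁻⁶)/(1.01)] = 9.52×10⁴ V.

9.52×10⁴ V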